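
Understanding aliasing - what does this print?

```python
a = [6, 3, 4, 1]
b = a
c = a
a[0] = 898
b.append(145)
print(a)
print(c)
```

Key concept: multiple aliases.
Step by step:
`a = [6, 3, 4, 1]` → a = [6, 3, 4, 1]
`b = a` → b = [6, 3, 4, 1] (same object as a)
`c = a` → c = [6, 3, 4, 1] (same object as a, b)
`a[0] = 898` → a = [898, 3, 4, 1] (same object as b, c); b = [898, 3, 4, 1] (same object as a, c); c = [898, 3, 4, 1] (same object as a, b)
`b.append(145)` → a = [898, 3, 4, 1, 145] (same object as b, c); b = [898, 3, 4, 1, 145] (same object as a, c); c = [898, 3, 4, 1, 145] (same object as a, b)
`print(a)` → prints [898, 3, 4, 1, 145]
`print(c)` → prints [898, 3, 4, 1, 145]

Answer:
[898, 3, 4, 1, 145]
[898, 3, 4, 1, 145]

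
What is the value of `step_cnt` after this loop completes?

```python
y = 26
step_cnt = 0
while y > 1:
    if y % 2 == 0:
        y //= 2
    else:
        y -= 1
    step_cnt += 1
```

Steps to reduce 26 to 1
`step_cnt` takes the values: 0 → 1 → 2 → 3 → 4 → 5 → 6

Answer: 6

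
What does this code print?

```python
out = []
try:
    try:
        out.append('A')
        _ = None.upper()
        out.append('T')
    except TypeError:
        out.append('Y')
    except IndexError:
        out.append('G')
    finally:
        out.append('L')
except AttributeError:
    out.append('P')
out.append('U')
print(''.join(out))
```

Execution trace: 'A' (try body) → 'L' (finally) → 'P' (outer except AttributeError) → 'U' (after the try/except). Output: ALPU

Answer: ALPU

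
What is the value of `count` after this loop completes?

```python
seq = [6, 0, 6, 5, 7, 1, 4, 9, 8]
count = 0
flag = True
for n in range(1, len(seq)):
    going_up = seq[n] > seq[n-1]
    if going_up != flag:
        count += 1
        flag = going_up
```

Count direction changes in [6, 0, 6, 5, 7, 1, 4, 9, 8]
`count` takes the values: 0 → 1 → 2 → 3 → 4 → 5 → 6 → 7

Answer: 7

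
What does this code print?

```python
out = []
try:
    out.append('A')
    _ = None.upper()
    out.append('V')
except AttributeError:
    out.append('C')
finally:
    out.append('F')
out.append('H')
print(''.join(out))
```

Execution trace: 'A' (try body) → 'C' (except AttributeError) → 'F' (finally) → 'H' (after the try/except). Output: ACFH

Answer: ACFH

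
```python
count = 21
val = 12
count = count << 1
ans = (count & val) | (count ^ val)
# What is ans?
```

Trace:
`count = 21` → count = 21
`val = 12` → val = 12
`count = count << 1` → count = 42
`ans = (count & val) | (count ^ val)` → ans = 46
So ans = 46

Answer: 46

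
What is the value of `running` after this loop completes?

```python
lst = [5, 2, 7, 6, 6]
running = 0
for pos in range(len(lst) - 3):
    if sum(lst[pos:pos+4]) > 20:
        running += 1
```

Count windows with sum > 20
`running` takes the values: 0 → 1

Answer: 1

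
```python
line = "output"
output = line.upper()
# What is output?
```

Trace:
`line = "output"` → line = 'output'
`output = line.upper()` → output = 'OUTPUT'
So output = 'OUTPUT'

Answer: 'OUTPUT'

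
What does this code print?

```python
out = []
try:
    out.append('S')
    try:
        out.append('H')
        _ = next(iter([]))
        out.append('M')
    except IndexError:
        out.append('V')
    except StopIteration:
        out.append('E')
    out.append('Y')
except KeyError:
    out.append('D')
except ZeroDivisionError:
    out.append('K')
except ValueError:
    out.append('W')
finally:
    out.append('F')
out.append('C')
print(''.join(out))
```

Execution trace: 'S' (try body) → 'H' (inner try body) → 'E' (inner except StopIteration) → 'Y' (try body, no exception) → 'F' (finally) → 'C' (after the try/except). Output: SHEYFC

Answer: SHEYFC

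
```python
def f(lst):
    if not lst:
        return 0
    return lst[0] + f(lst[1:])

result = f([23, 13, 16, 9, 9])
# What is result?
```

23 + 13 + 16 + 9 + 9 + 0 = 70

Answer: 70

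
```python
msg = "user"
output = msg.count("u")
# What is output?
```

Trace:
`msg = "user"` → msg = 'user'
`output = msg.count("u")` → output = 1
So output = 1

Answer: 1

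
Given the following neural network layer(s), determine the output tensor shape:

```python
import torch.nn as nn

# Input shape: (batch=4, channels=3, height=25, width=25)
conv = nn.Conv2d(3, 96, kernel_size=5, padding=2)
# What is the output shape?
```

Input: (4, 3, 25, 25) -> Output: (4, 96, 25, 25)

Answer: (4, 96, 25, 25)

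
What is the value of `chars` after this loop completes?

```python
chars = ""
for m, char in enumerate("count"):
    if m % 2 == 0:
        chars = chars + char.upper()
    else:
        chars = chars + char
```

Uppercase even positions in 'count'
`chars` takes the values: "" → "C" → "Co" → "CoU" → "CoUn" → "CoUnT"

Answer: "CoUnT"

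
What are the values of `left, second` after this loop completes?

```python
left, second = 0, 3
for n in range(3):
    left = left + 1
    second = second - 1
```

left goes 0→3, second goes 3→0
`left, second` takes the values: (0, 3) → (1, 3) → (1, 2) → (2, 2) → (2, 1) → (3, 1) → (3, 0)

Answer: 3, 0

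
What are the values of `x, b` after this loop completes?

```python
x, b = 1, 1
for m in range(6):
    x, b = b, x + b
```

Fibonacci: after 6 iterations
`x, b` takes the values: (1, 1) → (1, 2) → (2, 3) → (3, 5) → (5, 8) → (8, 13) → (13, 21)

Answer: 13, 21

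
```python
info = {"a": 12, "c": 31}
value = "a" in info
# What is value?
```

Trace:
`info = {"a": 12, "c": 31}` → info = {'a': 12, 'c': 31}
`value = "a" in info` → value = True
So value = True

Answer: True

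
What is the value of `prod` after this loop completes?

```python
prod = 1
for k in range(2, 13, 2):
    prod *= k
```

Product of even numbers 2 to 12
`prod` takes the values: 1 → 2 → 8 → 48 → 384 → 3840 → 46080

Answer: 46080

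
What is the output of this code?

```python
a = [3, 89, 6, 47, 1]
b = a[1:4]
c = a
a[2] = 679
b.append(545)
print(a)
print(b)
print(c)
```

Key concept: slice vs alias.
Step by step:
`a = [3, 89, 6, 47, 1]` → a = [3, 89, 6, 47, 1]
`b = a[1:4]` → b = [89, 6, 47]
`c = a` → c = [3, 89, 6, 47, 1] (same object as a)
`a[2] = 679` → a = [3, 89, 679, 47, 1] (same object as c); c = [3, 89, 679, 47, 1] (same object as a)
`b.append(545)` → b = [89, 6, 47, 545]
`print(a)` → prints [3, 89, 679, 47, 1]
`print(b)` → prints [89, 6, 47, 545]
`print(c)` → prints [3, 89, 679, 47, 1]

Answer:
[3, 89, 679, 47, 1]
[89, 6, 47, 545]
[3, 89, 679, 47, 1]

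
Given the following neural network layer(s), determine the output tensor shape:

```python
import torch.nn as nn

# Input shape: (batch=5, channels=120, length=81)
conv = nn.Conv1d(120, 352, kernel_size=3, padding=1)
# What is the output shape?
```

Input: (5, 120, 81) -> Output: (5, 352, 81)

Answer: (5, 352, 81)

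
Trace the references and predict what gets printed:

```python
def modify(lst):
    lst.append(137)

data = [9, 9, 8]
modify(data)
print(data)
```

Key concept: function modifies passed list.
Step by step:
`data = [9, 9, 8]` → data = [9, 9, 8]
`modify(data)` → data = [9, 9, 8, 137]
`print(data)` → prints [9, 9, 8, 137]

Answer: [9, 9, 8, 137]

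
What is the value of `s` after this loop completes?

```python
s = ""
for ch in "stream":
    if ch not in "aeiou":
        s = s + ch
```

Remove vowels from 'stream'
`s` takes the values: "" → "s" → "st" → "str" → "strm"

Answer: "strm"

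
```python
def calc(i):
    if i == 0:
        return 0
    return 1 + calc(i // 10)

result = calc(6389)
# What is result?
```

Count of digits of 6389: 4

Answer: 4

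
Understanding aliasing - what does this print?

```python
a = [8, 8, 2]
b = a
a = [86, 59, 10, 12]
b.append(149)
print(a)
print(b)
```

Key concept: rebinding vs mutation: a is rebound to a new list, b still points at the original.
Step by step:
`a = [8, 8, 2]` → a = [8, 8, 2]
`b = a` → b = [8, 8, 2] (same object as a)
`a = [86, 59, 10, 12]` → a = [86, 59, 10, 12]
`b.append(149)` → b = [8, 8, 2, 149]
`print(a)` → prints [86, 59, 10, 12]
`print(b)` → prints [8, 8, 2, 149]

Answer:
[86, 59, 10, 12]
[8, 8, 2, 149]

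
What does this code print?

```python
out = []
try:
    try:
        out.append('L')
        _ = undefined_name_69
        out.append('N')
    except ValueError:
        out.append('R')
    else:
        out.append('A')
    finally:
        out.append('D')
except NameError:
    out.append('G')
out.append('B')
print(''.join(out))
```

Execution trace: 'L' (try body) → 'D' (finally) → 'G' (outer except NameError) → 'B' (after the try/except). Output: LDGB

Answer: LDGB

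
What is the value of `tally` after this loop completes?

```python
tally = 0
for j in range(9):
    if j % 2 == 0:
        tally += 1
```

Count numbers divisible by 2 in range(9)
`tally` takes the values: 0 → 1 → 2 → 3 → 4 → 5

Answer: 5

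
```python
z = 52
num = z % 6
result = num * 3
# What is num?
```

Trace:
`z = 52` → z = 52
`num = z % 6` → num = 4
`result = num * 3` → result = 12
So num = 4

Answer: 4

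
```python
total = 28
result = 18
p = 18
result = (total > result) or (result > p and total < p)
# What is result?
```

Trace:
`total = 28` → total = 28
`result = 18` → result = 18
`p = 18` → p = 18
`result = (total > result) or (result > p and total < p)` → result = True
So result = True

Answer: True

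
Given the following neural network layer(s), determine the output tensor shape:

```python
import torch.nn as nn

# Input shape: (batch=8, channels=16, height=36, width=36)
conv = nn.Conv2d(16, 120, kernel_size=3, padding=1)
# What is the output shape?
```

Input: (8, 16, 36, 36) -> Output: (8, 120, 36, 36)

Answer: (8, 120, 36, 36)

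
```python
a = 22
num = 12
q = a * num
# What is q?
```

Trace:
`a = 22` → a = 22
`num = 12` → num = 12
`q = a * num` → q = 264
So q = 264

Answer: 264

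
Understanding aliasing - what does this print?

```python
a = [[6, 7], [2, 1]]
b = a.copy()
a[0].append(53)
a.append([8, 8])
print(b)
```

Key concept: shallow copy with nested lists.
Step by step:
`a = [[6, 7], [2, 1]]` → a = [[6, 7], [2, 1]]
`b = a.copy()` → b = [[6, 7], [2, 1]]
`a[0].append(53)` → a = [[6, 7, 53], [2, 1]]; b = [[6, 7, 53], [2, 1]]
`a.append([8, 8])` → a = [[6, 7, 53], [2, 1], [8, 8]]
`print(b)` → prints [[6, 7, 53], [2, 1]]

Answer: [[6, 7, 53], [2, 1]]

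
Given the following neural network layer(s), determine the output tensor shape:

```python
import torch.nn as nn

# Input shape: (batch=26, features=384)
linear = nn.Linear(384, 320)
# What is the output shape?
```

Input: (26, 384) -> Output: (26, 320)

Answer: (26, 320)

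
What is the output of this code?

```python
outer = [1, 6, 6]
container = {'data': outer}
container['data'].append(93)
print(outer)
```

Key concept: dict holds reference to list.
Step by step:
`outer = [1, 6, 6]` → outer = [1, 6, 6]
`container = {'data': outer}` → container = {'data': [1, 6, 6]}
`container['data'].append(93)` → outer = [1, 6, 6, 93]; container = {'data': [1, 6, 6, 93]}
`print(outer)` → prints [1, 6, 6, 93]

Answer: [1, 6, 6, 93]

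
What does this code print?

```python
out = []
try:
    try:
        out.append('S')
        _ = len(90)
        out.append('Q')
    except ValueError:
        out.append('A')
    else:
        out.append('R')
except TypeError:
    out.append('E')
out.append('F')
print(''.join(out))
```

Execution trace: 'S' (inner try body) → 'E' (outer except TypeError) → 'F' (after the try/except). Output: SEF

Answer: SEF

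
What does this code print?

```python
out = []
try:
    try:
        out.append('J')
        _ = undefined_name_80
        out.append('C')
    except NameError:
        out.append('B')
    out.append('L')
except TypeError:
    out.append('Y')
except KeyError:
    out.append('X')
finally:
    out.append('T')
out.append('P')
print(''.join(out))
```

Execution trace: 'J' (inner try body) → 'B' (inner except NameError) → 'L' (try body, no exception) → 'T' (finally) → 'P' (after the try/except). Output: JBLTP

Answer: JBLTP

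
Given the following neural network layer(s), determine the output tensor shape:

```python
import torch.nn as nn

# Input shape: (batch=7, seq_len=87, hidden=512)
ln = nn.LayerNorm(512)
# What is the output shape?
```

Input: (7, 87, 512) -> Output: (7, 87, 512)

Answer: (7, 87, 512)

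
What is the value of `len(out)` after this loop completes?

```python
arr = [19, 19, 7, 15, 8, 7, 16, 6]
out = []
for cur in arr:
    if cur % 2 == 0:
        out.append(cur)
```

Count even numbers in [19, 19, 7, 15, 8, 7, 16, 6]
`out` takes the values: [] → [8] → [8, 16] → [8, 16, 6]
So `len(out)` = 3

Answer: 3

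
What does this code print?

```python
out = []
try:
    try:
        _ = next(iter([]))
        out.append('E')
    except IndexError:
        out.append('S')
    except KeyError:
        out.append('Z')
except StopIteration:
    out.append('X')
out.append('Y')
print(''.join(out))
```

Execution trace: 'X' (outer except StopIteration) → 'Y' (after the try/except). Output: XY

Answer: XY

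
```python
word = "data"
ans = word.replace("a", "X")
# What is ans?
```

Trace:
`word = "data"` → word = 'data'
`ans = word.replace("a", "X")` → ans = 'dXtX'
So ans = 'dXtX'

Answer: 'dXtX'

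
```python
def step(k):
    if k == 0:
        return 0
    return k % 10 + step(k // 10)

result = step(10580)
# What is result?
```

Sum of digits of 10580: 0 + 8 + 5 + 0 + 1 = 14

Answer: 14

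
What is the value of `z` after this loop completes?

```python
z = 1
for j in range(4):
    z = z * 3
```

Multiply by 3, 4 times: 1 * 3^4 = 81
`z` takes the values: 1 → 3 → 9 → 27 → 81

Answer: 81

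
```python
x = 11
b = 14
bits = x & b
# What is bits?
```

Trace:
`x = 11` → x = 11
`b = 14` → b = 14
`bits = x & b` → bits = 10
So bits = 10

Answer: 10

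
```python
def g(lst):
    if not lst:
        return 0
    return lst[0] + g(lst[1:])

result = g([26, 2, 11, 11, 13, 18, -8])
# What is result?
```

26 + 2 + 11 + 11 + 13 + 18 + (-8) + 0 = 73

Answer: 73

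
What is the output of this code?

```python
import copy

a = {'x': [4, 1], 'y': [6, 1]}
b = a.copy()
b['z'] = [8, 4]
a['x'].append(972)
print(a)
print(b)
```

Key concept: shallow copy of dict with mutable values.
Step by step:
`a = {'x': [4, 1], 'y': [6, 1]}` → a = {'x': [4, 1], 'y': [6, 1]}
`b = a.copy()` → b = {'x': [4, 1], 'y': [6, 1]}
`b['z'] = [8, 4]` → b = {'x': [4, 1], 'y': [6, 1], 'z': [8, 4]}
`a['x'].append(972)` → a = {'x': [4, 1, 972], 'y': [6, 1]}; b = {'x': [4, 1, 972], 'y': [6, 1], 'z': [8, 4]}
`print(a)` → prints {'x': [4, 1, 972], 'y': [6, 1]}
`print(b)` → prints {'x': [4, 1, 972], 'y': [6, 1], 'z': [8, 4]}

Answer:
{'x': [4, 1, 972], 'y': [6, 1]}
{'x': [4, 1, 972], 'y': [6, 1], 'z': [8, 4]}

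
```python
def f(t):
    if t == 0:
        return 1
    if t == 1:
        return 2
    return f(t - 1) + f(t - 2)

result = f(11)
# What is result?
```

Build up from base cases: f(0)=1, f(1)=2, f(2)=3, f(3)=5, f(4)=8, f(5)=13, f(6)=21, ..., f(11)=233

Answer: 233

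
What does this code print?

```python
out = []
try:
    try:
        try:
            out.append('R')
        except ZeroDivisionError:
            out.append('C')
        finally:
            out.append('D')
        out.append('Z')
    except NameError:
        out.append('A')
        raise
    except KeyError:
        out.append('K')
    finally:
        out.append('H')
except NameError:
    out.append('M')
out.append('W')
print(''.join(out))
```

Execution trace: 'R' (inner try body, no exception) → 'D' (inner finally) → 'Z' (try body, no exception) → 'H' (finally) → 'W' (after the try/except). Output: RDZHW

Answer: RDZHW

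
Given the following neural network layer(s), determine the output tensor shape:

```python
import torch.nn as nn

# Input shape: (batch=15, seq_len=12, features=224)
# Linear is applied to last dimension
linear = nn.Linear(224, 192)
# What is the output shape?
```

Input: (15, 12, 224) -> Output: (15, 12, 192)

Answer: (15, 12, 192)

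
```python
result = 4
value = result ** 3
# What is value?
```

Trace:
`result = 4` → result = 4
`value = result ** 3` → value = 64
So value = 64

Answer: 64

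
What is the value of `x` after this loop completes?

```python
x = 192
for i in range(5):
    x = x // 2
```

Halve 5 times: 192 // 2^5 = 6
`x` takes the values: 192 → 96 → 48 → 24 → 12 → 6

Answer: 6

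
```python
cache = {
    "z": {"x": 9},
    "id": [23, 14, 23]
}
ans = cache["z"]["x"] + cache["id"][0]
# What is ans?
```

Trace:
`cache = { ...` → cache = {'z': {'x': 9}, 'id': [23, 14, 23]}
`ans = cache["z"]["x"] + cache["id"][0]` → ans = 32
So ans = 32

Answer: 32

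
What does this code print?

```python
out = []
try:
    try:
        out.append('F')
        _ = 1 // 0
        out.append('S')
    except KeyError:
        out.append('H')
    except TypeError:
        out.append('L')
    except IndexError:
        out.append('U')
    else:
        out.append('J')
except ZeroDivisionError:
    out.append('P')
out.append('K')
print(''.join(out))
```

Execution trace: 'F' (try body) → 'P' (outer except ZeroDivisionError) → 'K' (after the try/except). Output: FPK

Answer: FPK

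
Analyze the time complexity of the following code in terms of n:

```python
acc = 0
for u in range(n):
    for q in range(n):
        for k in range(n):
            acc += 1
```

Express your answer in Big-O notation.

Each loop level contributes: n × n × n. Multiplying the contributions gives O(n^3).

Answer: O(n^3)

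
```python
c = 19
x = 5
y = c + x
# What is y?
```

Trace:
`c = 19` → c = 19
`x = 5` → x = 5
`y = c + x` → y = 24
So y = 24

Answer: 24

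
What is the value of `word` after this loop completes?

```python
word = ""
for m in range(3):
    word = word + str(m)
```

Concatenate digits 0 to 2
`word` takes the values: "" → "0" → "01" → "012"

Answer: "012"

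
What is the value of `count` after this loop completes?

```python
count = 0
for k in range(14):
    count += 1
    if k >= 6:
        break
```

Loop breaks when k reaches 6, count is 7
`count` takes the values: 0 → 1 → 2 → 3 → 4 → 5 → 6 → 7

Answer: 7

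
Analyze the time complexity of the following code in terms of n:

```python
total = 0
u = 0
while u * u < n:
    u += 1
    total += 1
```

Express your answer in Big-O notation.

Each loop level contributes: √n. Multiplying the contributions gives O(√n).

Answer: O(√n)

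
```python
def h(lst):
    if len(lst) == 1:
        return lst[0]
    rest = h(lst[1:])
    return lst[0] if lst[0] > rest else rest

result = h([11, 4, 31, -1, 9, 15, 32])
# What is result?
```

Recursive max over [11, 4, 31, -1, 9, 15, 32] = 32

Answer: 32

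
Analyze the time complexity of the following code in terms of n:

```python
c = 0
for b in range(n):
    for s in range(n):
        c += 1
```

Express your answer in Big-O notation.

Each loop level contributes: n × n. Multiplying the contributions gives O(n^2).

Answer: O(n^2)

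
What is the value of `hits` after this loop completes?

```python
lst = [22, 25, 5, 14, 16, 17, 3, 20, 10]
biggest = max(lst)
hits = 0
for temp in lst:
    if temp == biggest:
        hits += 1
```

Count of max value 25 in [22, 25, 5, 14, 16, 17, 3, 20, 10]
`hits` takes the values: 0 → 1

Answer: 1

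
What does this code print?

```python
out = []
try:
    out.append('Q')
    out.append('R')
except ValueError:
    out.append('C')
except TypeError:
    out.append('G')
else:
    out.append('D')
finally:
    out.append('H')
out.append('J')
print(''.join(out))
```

Execution trace: 'Q' (try body) → 'R' (try body, no exception) → 'D' (else) → 'H' (finally) → 'J' (after the try/except). Output: QRDHJ

Answer: QRDHJ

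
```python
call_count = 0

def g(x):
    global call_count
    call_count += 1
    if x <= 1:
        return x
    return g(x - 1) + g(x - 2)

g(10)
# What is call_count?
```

Calls(x) = 1 + Calls(x-1) + Calls(x-2); Calls(0)=Calls(1)=1. For x=10 this gives 177.

Answer: 177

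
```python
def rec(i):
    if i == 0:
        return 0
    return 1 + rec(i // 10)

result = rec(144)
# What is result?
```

Count of digits of 144: 3

Answer: 3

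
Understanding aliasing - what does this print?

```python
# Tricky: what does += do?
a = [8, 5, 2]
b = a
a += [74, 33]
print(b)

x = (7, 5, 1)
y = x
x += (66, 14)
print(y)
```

Key concept: += behavior differs for mutable vs immutable.
Step by step:
`a = [8, 5, 2]` → a = [8, 5, 2]
`b = a` → b = [8, 5, 2] (same object as a)
`a += [74, 33]` → a = [8, 5, 2, 74, 33] (same object as b); b = [8, 5, 2, 74, 33] (same object as a)
`print(b)` → prints [8, 5, 2, 74, 33]
`x = (7, 5, 1)` → x = (7, 5, 1)
`y = x` → y = (7, 5, 1)
`x += (66, 14)` → x = (7, 5, 1, 66, 14)
`print(y)` → prints (7, 5, 1)

Answer:
[8, 5, 2, 74, 33]
(7, 5, 1)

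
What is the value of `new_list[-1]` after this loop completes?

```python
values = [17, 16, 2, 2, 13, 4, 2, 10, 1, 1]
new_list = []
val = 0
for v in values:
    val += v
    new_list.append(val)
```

Cumulative sum ends at 68
`new_list` takes the values: [] → [17] → [17, 33] → [17, 33, 35] → [17, 33, 35, 37] → [17, 33, 35, 37, 50] → [17, 33, 35, 37, 50, 54] → [17, 33, 35, 37, 50, 54, 56] → [17, 33, 35, 37, 50, 54, 56, 66] → [17, 33, 35, 37, 50, 54, 56, 66, 67] → [17, 33, 35, 37, 50, 54, 56, 66, 67, 68]
So `new_list[-1]` = 68

Answer: 68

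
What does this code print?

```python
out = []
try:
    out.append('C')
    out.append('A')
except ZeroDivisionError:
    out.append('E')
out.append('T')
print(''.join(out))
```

Execution trace: 'C' (try body) → 'A' (try body, no exception) → 'T' (after the try/except). Output: CAT

Answer: CAT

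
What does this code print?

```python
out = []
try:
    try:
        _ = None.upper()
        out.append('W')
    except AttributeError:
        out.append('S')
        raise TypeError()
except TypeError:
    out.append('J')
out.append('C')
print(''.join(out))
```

Execution trace: 'S' (inner except AttributeError) → 'J' (outer except TypeError) → 'C' (after the try/except). Output: SJC

Answer: SJC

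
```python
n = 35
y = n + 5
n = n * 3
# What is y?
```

Trace:
`n = 35` → n = 35
`y = n + 5` → y = 40
`n = n * 3` → n = 105
So y = 40

Answer: 40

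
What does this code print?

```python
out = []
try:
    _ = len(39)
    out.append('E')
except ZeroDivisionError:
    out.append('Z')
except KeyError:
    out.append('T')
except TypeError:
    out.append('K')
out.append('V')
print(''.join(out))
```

Execution trace: 'K' (except TypeError) → 'V' (after the try/except). Output: KV

Answer: KV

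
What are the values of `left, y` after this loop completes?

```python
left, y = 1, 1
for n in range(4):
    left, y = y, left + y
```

Fibonacci: after 4 iterations
`left, y` takes the values: (1, 1) → (1, 2) → (2, 3) → (3, 5) → (5, 8)

Answer: 5, 8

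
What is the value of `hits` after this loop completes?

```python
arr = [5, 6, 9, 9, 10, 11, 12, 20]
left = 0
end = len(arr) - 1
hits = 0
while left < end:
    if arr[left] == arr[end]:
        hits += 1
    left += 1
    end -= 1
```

Count matching pairs from ends
`hits` takes the values: 0

Answer: 0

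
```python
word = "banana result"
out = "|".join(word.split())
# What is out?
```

Trace:
`word = "banana result"` → word = 'banana result'
`out = "|".join(word.split())` → out = 'banana|result'
So out = 'banana|result'

Answer: 'banana|result'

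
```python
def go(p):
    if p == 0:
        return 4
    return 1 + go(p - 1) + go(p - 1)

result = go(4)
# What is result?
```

go(p) = 1 + 2·go(p-1), go(0)=4. Closed form: (4+1)·2^4 - 1 = 79.

Answer: 79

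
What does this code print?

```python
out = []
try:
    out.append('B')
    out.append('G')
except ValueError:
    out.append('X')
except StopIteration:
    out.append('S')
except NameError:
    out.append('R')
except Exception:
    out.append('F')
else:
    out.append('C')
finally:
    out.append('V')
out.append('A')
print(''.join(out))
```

Execution trace: 'B' (try body) → 'G' (try body, no exception) → 'C' (else) → 'V' (finally) → 'A' (after the try/except). Output: BGCVA

Answer: BGCVA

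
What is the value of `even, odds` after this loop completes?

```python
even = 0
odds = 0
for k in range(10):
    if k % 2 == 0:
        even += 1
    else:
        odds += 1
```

Count evens and odds in range(10)
`even, odds` takes the values: (0, 0) → (1, 0) → (1, 1) → (2, 1) → (2, 2) → (3, 2) → (3, 3) → (4, 3) → (4, 4) → (5, 4) → (5, 5)

Answer: 5, 5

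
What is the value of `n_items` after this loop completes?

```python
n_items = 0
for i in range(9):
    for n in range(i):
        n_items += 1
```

Triangle number: 0+1+2+...+8
`n_items` takes the values: 0 → 1 → 2 → 3 → 4 → 5 → 6 → 7 → 8 → 9 → 10 → 11 → 12 → 13 → 14 → 15 → 16 → 17 → 18 → 19 → 20 → 21 → 22 → 23 → 24 → 25 → 26 → 27 → 28 → 29 → 30 → 31 → 32 → 33 → 34 → 35 → 36

Answer: 36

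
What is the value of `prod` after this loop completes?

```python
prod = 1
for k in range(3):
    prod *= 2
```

2^3 = 8
`prod` takes the values: 1 → 2 → 4 → 8

Answer: 8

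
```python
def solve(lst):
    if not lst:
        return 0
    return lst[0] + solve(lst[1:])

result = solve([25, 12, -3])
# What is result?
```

25 + 12 + (-3) + 0 = 34

Answer: 34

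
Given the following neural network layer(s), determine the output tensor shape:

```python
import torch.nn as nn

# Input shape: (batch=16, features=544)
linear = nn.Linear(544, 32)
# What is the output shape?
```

Input: (16, 544) -> Output: (16, 32)

Answer: (16, 32)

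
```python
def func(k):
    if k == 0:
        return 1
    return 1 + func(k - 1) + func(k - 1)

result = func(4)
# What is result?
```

func(k) = 1 + 2·func(k-1), func(0)=1. Closed form: (1+1)·2^4 - 1 = 31.

Answer: 31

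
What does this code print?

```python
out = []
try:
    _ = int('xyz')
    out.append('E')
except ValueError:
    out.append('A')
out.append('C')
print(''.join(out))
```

Execution trace: 'A' (except ValueError) → 'C' (after the try/except). Output: AC

Answer: AC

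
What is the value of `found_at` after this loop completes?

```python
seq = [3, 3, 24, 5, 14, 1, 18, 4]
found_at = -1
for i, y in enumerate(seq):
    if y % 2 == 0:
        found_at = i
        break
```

First even number index in [3, 3, 24, 5, 14, 1, 18, 4]
`found_at` takes the values: -1 → 2

Answer: 2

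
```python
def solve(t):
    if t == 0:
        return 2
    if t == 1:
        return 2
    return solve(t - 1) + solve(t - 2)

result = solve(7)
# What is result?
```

Build up from base cases: solve(0)=2, solve(1)=2, solve(2)=4, solve(3)=6, solve(4)=10, solve(5)=16, solve(6)=26, ..., solve(7)=42

Answer: 42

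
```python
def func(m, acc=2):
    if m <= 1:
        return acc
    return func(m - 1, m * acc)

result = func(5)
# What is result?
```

Accumulator trace (n, acc): (5, 2) -> (4, 10) -> (3, 40) -> (2, 120) -> (1, 240) -> return 240

Answer: 240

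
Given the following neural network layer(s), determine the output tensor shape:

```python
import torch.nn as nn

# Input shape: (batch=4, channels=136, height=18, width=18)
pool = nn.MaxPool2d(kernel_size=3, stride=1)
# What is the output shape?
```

Input: (4, 136, 18, 18) -> Output: (4, 136, 16, 16)

Answer: (4, 136, 16, 16)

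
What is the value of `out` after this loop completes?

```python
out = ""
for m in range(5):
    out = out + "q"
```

Repeat 'q' 5 times
`out` takes the values: "" → "q" → "qq" → "qqq" → "qqqq" → "qqqqq"

Answer: "qqqqq"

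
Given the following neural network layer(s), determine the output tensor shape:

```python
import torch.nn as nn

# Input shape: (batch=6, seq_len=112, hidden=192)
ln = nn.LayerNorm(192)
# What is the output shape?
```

Input: (6, 112, 192) -> Output: (6, 112, 192)

Answer: (6, 112, 192)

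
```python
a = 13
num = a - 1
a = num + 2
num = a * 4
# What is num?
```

Trace:
`a = 13` → a = 13
`num = a - 1` → num = 12
`a = num + 2` → a = 14
`num = a * 4` → num = 56
So num = 56

Answer: 56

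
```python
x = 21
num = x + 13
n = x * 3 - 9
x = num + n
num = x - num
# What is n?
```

Trace:
`x = 21` → x = 21
`num = x + 13` → num = 34
`n = x * 3 - 9` → n = 54
`x = num + n` → x = 88
`num = x - num` → num = 54
So n = 54

Answer: 54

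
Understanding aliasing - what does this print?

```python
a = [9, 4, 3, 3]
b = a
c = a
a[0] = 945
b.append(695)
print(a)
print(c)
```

Key concept: multiple aliases.
Step by step:
`a = [9, 4, 3, 3]` → a = [9, 4, 3, 3]
`b = a` → b = [9, 4, 3, 3] (same object as a)
`c = a` → c = [9, 4, 3, 3] (same object as a, b)
`a[0] = 945` → a = [945, 4, 3, 3] (same object as b, c); b = [945, 4, 3, 3] (same object as a, c); c = [945, 4, 3, 3] (same object as a, b)
`b.append(695)` → a = [945, 4, 3, 3, 695] (same object as b, c); b = [945, 4, 3, 3, 695] (same object as a, c); c = [945, 4, 3, 3, 695] (same object as a, b)
`print(a)` → prints [945, 4, 3, 3, 695]
`print(c)` → prints [945, 4, 3, 3, 695]

Answer:
[945, 4, 3, 3, 695]
[945, 4, 3, 3, 695]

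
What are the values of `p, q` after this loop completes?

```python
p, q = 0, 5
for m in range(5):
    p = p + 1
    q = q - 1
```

p goes 0→5, q goes 5→0
`p, q` takes the values: (0, 5) → (1, 5) → (1, 4) → (2, 4) → (2, 3) → (3, 3) → (3, 2) → (4, 2) → (4, 1) → (5, 1) → (5, 0)

Answer: 5, 0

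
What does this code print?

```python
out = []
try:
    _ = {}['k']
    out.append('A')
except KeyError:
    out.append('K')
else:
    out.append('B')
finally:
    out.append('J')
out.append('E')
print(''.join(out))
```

Execution trace: 'K' (except KeyError) → 'J' (finally) → 'E' (after the try/except). Output: KJE

Answer: KJE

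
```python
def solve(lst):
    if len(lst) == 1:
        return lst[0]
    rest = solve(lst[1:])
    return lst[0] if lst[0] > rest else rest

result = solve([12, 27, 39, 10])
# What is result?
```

Recursive max over [12, 27, 39, 10] = 39

Answer: 39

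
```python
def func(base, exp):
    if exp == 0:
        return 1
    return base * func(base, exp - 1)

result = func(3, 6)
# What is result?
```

func(3, 6) = 3 * 3 * 3 * 3 * 3 * 3 = 729

Answer: 729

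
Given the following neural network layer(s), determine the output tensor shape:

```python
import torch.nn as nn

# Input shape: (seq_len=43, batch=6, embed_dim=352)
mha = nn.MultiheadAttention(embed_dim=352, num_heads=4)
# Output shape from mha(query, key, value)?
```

Input: (43, 6, 352) -> Output: (43, 6, 352)

Answer: (43, 6, 352)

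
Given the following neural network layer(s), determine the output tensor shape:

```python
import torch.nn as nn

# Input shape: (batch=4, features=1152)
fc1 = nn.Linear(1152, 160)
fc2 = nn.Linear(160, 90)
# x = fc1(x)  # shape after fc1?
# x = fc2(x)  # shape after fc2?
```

Input: (4, 1152) -> after fc1: (4, 160) -> Output: (4, 90)

Answer: (4, 90)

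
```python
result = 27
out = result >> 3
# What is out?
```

Trace:
`result = 27` → result = 27
`out = result >> 3` → out = 3
So out = 3

Answer: 3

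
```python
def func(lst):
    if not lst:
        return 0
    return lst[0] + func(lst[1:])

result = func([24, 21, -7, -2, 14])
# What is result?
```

24 + 21 + (-7) + (-2) + 14 + 0 = 50

Answer: 50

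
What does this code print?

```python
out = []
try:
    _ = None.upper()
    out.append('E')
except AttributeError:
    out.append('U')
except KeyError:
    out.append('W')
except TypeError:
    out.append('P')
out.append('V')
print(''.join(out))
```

Execution trace: 'U' (except AttributeError) → 'V' (after the try/except). Output: UV

Answer: UV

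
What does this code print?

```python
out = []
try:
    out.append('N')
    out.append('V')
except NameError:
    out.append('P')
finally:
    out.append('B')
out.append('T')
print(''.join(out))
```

Execution trace: 'N' (try body) → 'V' (try body, no exception) → 'B' (finally) → 'T' (after the try/except). Output: NVBT

Answer: NVBT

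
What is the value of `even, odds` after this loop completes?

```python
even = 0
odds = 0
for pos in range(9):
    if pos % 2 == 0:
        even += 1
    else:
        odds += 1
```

Count evens and odds in range(9)
`even, odds` takes the values: (0, 0) → (1, 0) → (1, 1) → (2, 1) → (2, 2) → (3, 2) → (3, 3) → (4, 3) → (4, 4) → (5, 4)

Answer: 5, 4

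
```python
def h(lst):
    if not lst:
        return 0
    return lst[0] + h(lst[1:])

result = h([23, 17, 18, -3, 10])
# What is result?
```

23 + 17 + 18 + (-3) + 10 + 0 = 65

Answer: 65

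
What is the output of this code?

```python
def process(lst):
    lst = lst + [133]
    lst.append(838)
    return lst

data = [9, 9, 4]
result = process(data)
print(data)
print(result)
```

Key concept: rebinding parameter vs mutation.
Step by step:
`data = [9, 9, 4]` → data = [9, 9, 4]
`result = process(data)` → result = [9, 9, 4, 133, 838]
`print(data)` → prints [9, 9, 4]
`print(result)` → prints [9, 9, 4, 133, 838]

Answer:
[9, 9, 4]
[9, 9, 4, 133, 838]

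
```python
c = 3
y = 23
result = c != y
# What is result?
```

Trace:
`c = 3` → c = 3
`y = 23` → y = 23
`result = c != y` → result = True
So result = True

Answer: True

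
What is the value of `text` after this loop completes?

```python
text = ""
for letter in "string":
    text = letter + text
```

Reverse 'string'
`text` takes the values: "" → "s" → "ts" → "rts" → "irts" → "nirts" → "gnirts"

Answer: "gnirts"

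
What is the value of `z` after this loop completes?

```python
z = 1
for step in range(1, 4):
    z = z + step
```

Start at 1, add 1 through 3
`z` takes the values: 1 → 2 → 4 → 7

Answer: 7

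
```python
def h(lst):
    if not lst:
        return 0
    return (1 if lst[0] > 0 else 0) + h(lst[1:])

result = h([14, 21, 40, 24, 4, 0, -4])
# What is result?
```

Count of positive elements in [14, 21, 40, 24, 4, 0, -4] = 5

Answer: 5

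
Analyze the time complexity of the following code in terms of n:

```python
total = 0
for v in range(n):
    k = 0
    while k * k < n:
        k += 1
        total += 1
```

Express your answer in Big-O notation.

Each loop level contributes: n × √n. Multiplying the contributions gives O(n√n).

Answer: O(n√n)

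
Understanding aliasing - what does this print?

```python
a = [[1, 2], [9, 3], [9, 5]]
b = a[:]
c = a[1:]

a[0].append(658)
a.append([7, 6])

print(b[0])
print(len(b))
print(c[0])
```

Key concept: slice with nested mutation.
Step by step:
`a = [[1, 2], [9, 3], [9, 5]]` → a = [[1, 2], [9, 3], [9, 5]]
`b = a[:]` → b = [[1, 2], [9, 3], [9, 5]]
`c = a[1:]` → c = [[9, 3], [9, 5]]
`a[0].append(658)` → a = [[1, 2, 658], [9, 3], [9, 5]]; b = [[1, 2, 658], [9, 3], [9, 5]]
`a.append([7, 6])` → a = [[1, 2, 658], [9, 3], [9, 5], [7, 6]]
`print(b[0])` → prints [1, 2, 658]
`print(len(b))` → prints 3
`print(c[0])` → prints [9, 3]

Answer:
[1, 2, 658]
3
[9, 3]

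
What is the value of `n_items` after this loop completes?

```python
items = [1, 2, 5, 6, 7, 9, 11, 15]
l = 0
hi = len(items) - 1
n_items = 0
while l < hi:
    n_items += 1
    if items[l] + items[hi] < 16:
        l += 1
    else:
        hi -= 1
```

Steps to find pair summing to 16
`n_items` takes the values: 0 → 1 → 2 → 3 → 4 → 5 → 6 → 7

Answer: 7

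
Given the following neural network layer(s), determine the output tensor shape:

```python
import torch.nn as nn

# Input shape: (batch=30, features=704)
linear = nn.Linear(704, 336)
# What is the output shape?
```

Input: (30, 704) -> Output: (30, 336)

Answer: (30, 336)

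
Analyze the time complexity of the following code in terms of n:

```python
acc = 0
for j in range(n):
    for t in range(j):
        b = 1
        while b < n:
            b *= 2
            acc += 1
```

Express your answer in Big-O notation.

Each loop level contributes: n × n × log n. Multiplying the contributions gives O(n^2 log n).

Answer: O(n^2 log n)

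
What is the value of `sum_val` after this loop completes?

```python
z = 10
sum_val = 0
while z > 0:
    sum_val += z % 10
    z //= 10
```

Sum digits of 10
`sum_val` takes the values: 0 → 1

Answer: 1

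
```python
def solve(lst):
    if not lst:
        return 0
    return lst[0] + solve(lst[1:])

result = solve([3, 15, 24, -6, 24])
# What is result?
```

3 + 15 + 24 + (-6) + 24 + 0 = 60

Answer: 60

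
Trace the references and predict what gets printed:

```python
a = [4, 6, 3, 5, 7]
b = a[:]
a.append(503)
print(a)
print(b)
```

Key concept: slice [:] creates copy.
Step by step:
`a = [4, 6, 3, 5, 7]` → a = [4, 6, 3, 5, 7]
`b = a[:]` → b = [4, 6, 3, 5, 7]
`a.append(503)` → a = [4, 6, 3, 5, 7, 503]
`print(a)` → prints [4, 6, 3, 5, 7, 503]
`print(b)` → prints [4, 6, 3, 5, 7]

Answer:
[4, 6, 3, 5, 7, 503]
[4, 6, 3, 5, 7]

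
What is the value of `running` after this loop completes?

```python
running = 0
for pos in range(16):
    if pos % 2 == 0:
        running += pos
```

Sum of even numbers 0 to 15
`running` takes the values: 0 → 2 → 6 → 12 → 20 → 30 → 42 → 56

Answer: 56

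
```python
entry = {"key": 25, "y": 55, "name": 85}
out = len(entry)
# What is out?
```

Trace:
`entry = {"key": 25, "y": 55, "name": 85}` → entry = {'key': 25, 'y': 55, 'name': 85}
`out = len(entry)` → out = 3
So out = 3

Answer: 3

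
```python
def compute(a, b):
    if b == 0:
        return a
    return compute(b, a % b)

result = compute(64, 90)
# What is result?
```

compute(64, 90) -> compute(90, 64) -> compute(64, 26) -> compute(26, 12) -> compute(12, 2) -> compute(2, 0) -> 2

Answer: 2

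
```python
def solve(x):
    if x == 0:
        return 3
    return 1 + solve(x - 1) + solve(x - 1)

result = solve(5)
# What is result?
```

solve(x) = 1 + 2·solve(x-1), solve(0)=3. Closed form: (3+1)·2^5 - 1 = 127.

Answer: 127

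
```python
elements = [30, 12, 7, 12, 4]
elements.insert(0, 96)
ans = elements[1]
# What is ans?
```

Trace:
`elements = [30, 12, 7, 12, 4]` → elements = [30, 12, 7, 12, 4]
`elements.insert(0, 96)` → elements = [96, 30, 12, 7, 12, 4]
`ans = elements[1]` → ans = 30
So ans = 30

Answer: 30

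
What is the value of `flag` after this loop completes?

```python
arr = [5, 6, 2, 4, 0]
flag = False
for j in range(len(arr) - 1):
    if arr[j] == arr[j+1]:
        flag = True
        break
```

Check consecutive duplicates in [5, 6, 2, 4, 0]
`flag` takes the values: False

Answer: False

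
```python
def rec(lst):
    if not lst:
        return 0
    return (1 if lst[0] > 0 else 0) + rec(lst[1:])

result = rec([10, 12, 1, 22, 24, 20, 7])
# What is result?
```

Count of positive elements in [10, 12, 1, 22, 24, 20, 7] = 7

Answer: 7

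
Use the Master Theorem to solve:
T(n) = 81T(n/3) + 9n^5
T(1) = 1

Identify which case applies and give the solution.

a=81, b=3, f(n)=9n^5. log_3(81) = 4. Since c=5 > 4 and the regularity condition holds (81(n/3)^5 = (81/3^5)n^5 with 81/3^5 < 1), Case 3 applies: T(n) = Θ(f(n)) = O(n^5).

Answer: O(n^5) - Case 3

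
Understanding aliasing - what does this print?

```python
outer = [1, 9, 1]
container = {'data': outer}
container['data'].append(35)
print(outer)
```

Key concept: dict holds reference to list.
Step by step:
`outer = [1, 9, 1]` → outer = [1, 9, 1]
`container = {'data': outer}` → container = {'data': [1, 9, 1]}
`container['data'].append(35)` → outer = [1, 9, 1, 35]; container = {'data': [1, 9, 1, 35]}
`print(outer)` → prints [1, 9, 1, 35]

Answer: [1, 9, 1, 35]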